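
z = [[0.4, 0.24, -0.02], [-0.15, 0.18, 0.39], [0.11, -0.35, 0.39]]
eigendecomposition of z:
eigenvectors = [[(-0.86+0j), -0.15-0.35j, (-0.15+0.35j)], [(-0.2+0j), (0.7+0j), 0.70-0.00j], [-0.47+0.00j, (0.09+0.6j), 0.09-0.60j]]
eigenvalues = [(0.44+0j), (0.26+0.41j), (0.26-0.41j)]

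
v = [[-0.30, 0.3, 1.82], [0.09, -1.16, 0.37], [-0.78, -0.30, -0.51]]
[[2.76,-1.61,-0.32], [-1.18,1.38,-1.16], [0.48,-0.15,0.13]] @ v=[[-0.72, 2.79, 4.59],[1.38, -1.61, -1.05],[-0.26, 0.28, 0.75]]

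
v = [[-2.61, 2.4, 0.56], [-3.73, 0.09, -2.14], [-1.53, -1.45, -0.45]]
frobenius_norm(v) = 6.00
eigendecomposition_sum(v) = [[(-1.26+1.42j), 1.10+0.44j, 0.42+0.83j], [(-1.77-0.96j), -0.18+1.24j, -0.75+0.64j], [-0.88-1.07j, (-0.44+0.74j), -0.64+0.21j]] + [[-1.26-1.42j, 1.10-0.44j, 0.42-0.83j], [-1.77+0.96j, -0.18-1.24j, -0.75-0.64j], [(-0.88+1.07j), (-0.44-0.74j), -0.64-0.21j]] + [[-0.08-0.00j, (0.2-0j), (-0.28-0j)], [(-0.18-0j), (0.45-0j), (-0.65-0j)], [0.23+0.00j, -0.58+0.00j, (0.83+0j)]]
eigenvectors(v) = [[(0.14-0.6j), 0.14+0.60j, (-0.26+0j)], [0.65+0.00j, (0.65-0j), (-0.59+0j)], [0.41+0.17j, 0.41-0.17j, (0.76+0j)]]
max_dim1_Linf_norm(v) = 3.73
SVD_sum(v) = [[-2.55, 0.53, -0.82], [-3.87, 0.8, -1.25], [-1.20, 0.25, -0.39]] + [[0.06, 2.02, 1.11], [-0.03, -0.92, -0.51], [-0.04, -1.33, -0.74]] + [[-0.12, -0.15, 0.27], [0.17, 0.21, -0.39], [-0.29, -0.36, 0.67]]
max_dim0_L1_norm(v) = 7.87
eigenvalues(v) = [(-2.09+2.87j), (-2.09-2.87j), (1.2+0j)]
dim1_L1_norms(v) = [5.57, 5.96, 3.43]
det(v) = 15.14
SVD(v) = [[-0.53,-0.78,-0.33], [-0.81,0.35,0.47], [-0.25,0.52,-0.82]] @ diag([5.127815986899218, 2.956402126834614, 0.9986939816322986]) @ [[0.93, -0.19, 0.3], [-0.02, -0.88, -0.48], [0.36, 0.44, -0.82]]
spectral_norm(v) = 5.13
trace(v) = -2.97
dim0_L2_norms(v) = [4.8, 2.81, 2.26]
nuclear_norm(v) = 9.08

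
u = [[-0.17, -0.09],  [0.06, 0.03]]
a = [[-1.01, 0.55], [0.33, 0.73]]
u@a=[[0.14,-0.16], [-0.05,0.05]]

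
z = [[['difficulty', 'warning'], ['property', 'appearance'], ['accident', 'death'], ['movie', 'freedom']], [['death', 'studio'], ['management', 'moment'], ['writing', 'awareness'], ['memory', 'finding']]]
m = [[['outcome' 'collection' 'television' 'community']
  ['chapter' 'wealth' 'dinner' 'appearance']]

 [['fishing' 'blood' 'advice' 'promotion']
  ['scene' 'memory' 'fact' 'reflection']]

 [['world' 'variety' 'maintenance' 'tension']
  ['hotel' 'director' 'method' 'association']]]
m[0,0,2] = 'television'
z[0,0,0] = 'difficulty'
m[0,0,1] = 'collection'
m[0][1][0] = 'chapter'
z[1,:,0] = ['death', 'management', 'writing', 'memory']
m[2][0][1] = 'variety'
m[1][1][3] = 'reflection'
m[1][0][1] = 'blood'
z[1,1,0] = 'management'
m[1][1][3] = 'reflection'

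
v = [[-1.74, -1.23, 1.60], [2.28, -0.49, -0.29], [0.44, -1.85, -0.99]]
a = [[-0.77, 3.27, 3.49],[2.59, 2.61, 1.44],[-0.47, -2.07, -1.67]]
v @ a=[[-2.6, -12.21, -10.52], [-2.89, 6.78, 7.74], [-4.66, -1.34, 0.52]]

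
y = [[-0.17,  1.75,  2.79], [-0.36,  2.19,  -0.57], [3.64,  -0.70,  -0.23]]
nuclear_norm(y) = 9.14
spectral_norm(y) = 4.04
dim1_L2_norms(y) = [3.3, 2.29, 3.71]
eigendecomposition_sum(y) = [[-1.64-0.00j, (0.7-0j), 1.55-0.00j], [(0.08+0j), (-0.04+0j), -0.08+0.00j], [1.88+0.00j, (-0.8+0j), -1.77+0.00j]] + [[0.74-0.03j, 0.52-0.95j, (0.62+0.02j)], [-0.22+1.01j, (1.11+1.05j), (-0.25+0.84j)], [0.88-0.49j, 0.05-1.48j, (0.77-0.36j)]] + [[(0.74+0.03j),0.52+0.95j,(0.62-0.02j)],[(-0.22-1.01j),(1.11-1.05j),(-0.25-0.84j)],[(0.88+0.49j),(0.05+1.48j),0.77+0.36j]]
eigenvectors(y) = [[(0.66+0j), (0.11+0.44j), (0.11-0.44j)], [(-0.03+0j), (-0.64+0j), (-0.64-0j)], [-0.75+0.00j, (0.41+0.47j), (0.41-0.47j)]]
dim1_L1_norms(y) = [4.71, 3.12, 4.57]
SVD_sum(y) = [[-1.57, 1.05, 0.7], [-0.95, 0.64, 0.43], [2.56, -1.71, -1.14]] + [[1.51, 1.07, 1.77], [0.18, 0.13, 0.22], [0.99, 0.71, 1.17]] + [[-0.11, -0.37, 0.32], [0.41, 1.42, -1.21], [0.09, 0.3, -0.26]]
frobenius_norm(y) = 5.47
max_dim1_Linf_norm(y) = 3.64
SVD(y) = [[-0.50,-0.83,0.25], [-0.3,-0.10,-0.95], [0.81,-0.55,-0.20]] @ diag([4.040659353028051, 3.085163072699693, 2.0182766925367615]) @ [[0.78,  -0.52,  -0.35],[-0.59,  -0.42,  -0.69],[-0.21,  -0.74,  0.63]]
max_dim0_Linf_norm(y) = 3.64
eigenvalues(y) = [(-3.45+0j), (2.62+0.66j), (2.62-0.66j)]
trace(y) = 1.79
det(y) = -25.16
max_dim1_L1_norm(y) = 4.71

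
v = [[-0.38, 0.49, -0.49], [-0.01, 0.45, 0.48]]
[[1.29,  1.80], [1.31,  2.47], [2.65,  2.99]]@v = [[-0.51,1.44,0.23], [-0.52,1.75,0.54], [-1.04,2.64,0.14]]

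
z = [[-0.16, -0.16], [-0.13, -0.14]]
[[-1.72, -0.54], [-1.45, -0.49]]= z@[[5.34, -1.8],[5.40, 5.20]]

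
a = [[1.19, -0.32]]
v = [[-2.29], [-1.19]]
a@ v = [[-2.34]]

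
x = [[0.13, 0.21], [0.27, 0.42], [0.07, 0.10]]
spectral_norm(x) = 0.57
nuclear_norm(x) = 0.58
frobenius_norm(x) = 0.57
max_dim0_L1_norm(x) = 0.73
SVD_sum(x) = [[0.13, 0.21], [0.27, 0.42], [0.07, 0.10]] + [[-0.00, 0.0], [0.0, -0.0], [0.00, -0.0]]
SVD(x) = [[-0.43, 0.61], [-0.88, -0.11], [-0.21, -0.79]] @ diag([0.5702278800073807, 0.006337575426637799]) @ [[-0.54, -0.84], [-0.84, 0.54]]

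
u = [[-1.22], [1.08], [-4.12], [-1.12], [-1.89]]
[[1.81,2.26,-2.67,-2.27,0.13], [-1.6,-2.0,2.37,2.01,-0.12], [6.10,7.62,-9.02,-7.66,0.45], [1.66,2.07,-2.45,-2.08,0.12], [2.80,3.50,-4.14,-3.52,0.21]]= u @ [[-1.48, -1.85, 2.19, 1.86, -0.11]]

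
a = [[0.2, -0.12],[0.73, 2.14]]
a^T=[[0.20, 0.73],[-0.12, 2.14]]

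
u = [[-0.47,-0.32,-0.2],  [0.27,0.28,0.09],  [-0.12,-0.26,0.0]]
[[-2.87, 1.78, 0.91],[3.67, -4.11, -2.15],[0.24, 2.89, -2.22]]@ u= [[1.72, 1.18, 0.73], [-2.58, -1.77, -1.1], [0.93, 1.31, 0.21]]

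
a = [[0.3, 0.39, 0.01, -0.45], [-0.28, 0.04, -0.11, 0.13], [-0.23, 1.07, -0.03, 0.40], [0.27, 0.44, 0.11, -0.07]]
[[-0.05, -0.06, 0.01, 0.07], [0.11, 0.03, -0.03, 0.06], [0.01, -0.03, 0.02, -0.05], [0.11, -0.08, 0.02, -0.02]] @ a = [[0.02, 0.02, 0.01, 0.01],[0.05, 0.04, 0.01, -0.06],[-0.01, 0.00, -0.0, 0.00],[0.05, 0.05, 0.01, -0.05]]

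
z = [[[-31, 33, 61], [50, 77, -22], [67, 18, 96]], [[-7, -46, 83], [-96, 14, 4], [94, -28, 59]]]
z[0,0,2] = 61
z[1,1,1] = 14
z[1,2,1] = -28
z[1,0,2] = 83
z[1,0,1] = -46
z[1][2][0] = 94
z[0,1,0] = 50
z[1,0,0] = -7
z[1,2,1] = -28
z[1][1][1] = 14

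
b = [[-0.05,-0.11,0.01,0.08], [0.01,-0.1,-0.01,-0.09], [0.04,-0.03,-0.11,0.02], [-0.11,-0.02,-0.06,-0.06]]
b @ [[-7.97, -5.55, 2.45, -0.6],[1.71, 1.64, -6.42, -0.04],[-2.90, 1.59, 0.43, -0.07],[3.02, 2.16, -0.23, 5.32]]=[[0.42, 0.29, 0.57, 0.46],[-0.49, -0.43, 0.68, -0.48],[0.01, -0.40, 0.24, 0.09],[0.84, 0.35, -0.15, -0.25]]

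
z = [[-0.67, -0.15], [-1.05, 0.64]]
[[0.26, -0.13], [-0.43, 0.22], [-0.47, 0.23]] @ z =[[-0.04, -0.12], [0.06, 0.21], [0.07, 0.22]]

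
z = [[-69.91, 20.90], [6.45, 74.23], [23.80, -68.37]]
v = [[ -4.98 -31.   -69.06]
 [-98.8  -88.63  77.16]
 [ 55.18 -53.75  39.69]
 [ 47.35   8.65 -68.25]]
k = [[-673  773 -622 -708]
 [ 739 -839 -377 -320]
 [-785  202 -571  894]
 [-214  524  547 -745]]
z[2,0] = 23.8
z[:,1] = [20.9, 74.23, -68.37]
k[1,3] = -320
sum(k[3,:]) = 112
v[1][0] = -98.8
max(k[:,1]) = 773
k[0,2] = -622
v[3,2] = -68.25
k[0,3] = -708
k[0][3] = -708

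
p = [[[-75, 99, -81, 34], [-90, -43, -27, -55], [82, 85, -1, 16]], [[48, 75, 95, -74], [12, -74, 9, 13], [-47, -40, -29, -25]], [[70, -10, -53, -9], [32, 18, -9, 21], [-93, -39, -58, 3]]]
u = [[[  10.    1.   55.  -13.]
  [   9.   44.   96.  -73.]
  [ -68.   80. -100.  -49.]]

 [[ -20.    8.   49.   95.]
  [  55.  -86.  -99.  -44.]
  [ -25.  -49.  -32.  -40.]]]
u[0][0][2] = 55.0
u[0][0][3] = -13.0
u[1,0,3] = 95.0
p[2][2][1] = -39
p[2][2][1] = -39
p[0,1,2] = -27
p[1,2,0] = -47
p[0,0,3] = 34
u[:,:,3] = [[-13.0, -73.0, -49.0], [95.0, -44.0, -40.0]]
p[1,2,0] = -47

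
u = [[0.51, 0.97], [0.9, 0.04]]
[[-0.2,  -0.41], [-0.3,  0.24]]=u@[[-0.33,0.29], [-0.03,-0.58]]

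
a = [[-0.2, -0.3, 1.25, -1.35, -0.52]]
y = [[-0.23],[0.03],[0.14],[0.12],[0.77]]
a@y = [[-0.35]]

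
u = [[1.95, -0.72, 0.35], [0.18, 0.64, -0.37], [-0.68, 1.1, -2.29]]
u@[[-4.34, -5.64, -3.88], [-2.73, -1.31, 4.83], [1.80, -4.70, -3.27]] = [[-5.87, -11.70, -12.19], [-3.19, -0.11, 3.6], [-4.17, 13.16, 15.44]]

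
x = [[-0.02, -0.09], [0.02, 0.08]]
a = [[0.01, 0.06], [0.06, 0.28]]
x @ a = [[-0.01, -0.03], [0.00, 0.02]]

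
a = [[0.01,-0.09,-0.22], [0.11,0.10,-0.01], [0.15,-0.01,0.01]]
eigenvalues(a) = [(0.02+0.2j), (0.02-0.2j), (0.09+0j)]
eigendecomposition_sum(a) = [[0.01+0.10j, -0.04+0.01j, -0.11+0.00j], [(0.05-0.02j), (0.01+0.02j), (0.02+0.05j)], [0.08-0.00j, (0.01+0.03j), -0.00+0.08j]] + [[(0.01-0.1j), (-0.04-0.01j), -0.11-0.00j], [(0.05+0.02j), (0.01-0.02j), (0.02-0.05j)], [0.08+0.00j, 0.01-0.03j, (-0-0.08j)]] + [[-0.00-0.00j, (-0.01-0j), (0.01+0j)], [0.01+0.00j, 0.07+0.00j, (-0.05-0j)], [-0.00-0.00j, -0.03-0.00j, (0.02+0j)]]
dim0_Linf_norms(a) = [0.15, 0.1, 0.22]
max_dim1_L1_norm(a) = 0.32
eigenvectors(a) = [[(0.75+0j), (0.75-0j), (0.12+0j)], [-0.12-0.35j, (-0.12+0.35j), (-0.93+0j)], [0.03-0.55j, 0.03+0.55j, 0.34+0.00j]]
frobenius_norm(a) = 0.32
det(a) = 0.00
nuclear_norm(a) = 0.51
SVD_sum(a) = [[-0.02, -0.10, -0.21], [0.0, 0.02, 0.04], [0.0, 0.01, 0.02]] + [[0.03, 0.01, -0.01],[0.12, 0.03, -0.03],[0.13, 0.03, -0.03]] + [[-0.00,0.01,-0.00],[-0.02,0.05,-0.02],[0.02,-0.05,0.02]]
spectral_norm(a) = 0.24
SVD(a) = [[-0.98, -0.19, -0.08], [0.19, -0.67, -0.72], [0.08, -0.72, 0.69]] @ diag([0.24020345433713006, 0.19264410279769925, 0.08179578339853316]) @ [[0.10, 0.44, 0.89], [-0.95, -0.22, 0.21], [0.29, -0.87, 0.40]]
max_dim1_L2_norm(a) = 0.24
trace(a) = 0.12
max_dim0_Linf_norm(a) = 0.22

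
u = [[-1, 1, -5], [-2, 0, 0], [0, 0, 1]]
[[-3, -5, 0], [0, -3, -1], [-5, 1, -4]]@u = [[13, -3, 15], [6, 0, -1], [3, -5, 21]]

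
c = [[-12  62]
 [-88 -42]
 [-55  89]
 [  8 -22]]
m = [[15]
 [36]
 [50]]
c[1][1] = -42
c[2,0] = -55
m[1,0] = 36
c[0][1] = 62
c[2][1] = 89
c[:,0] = [-12, -88, -55, 8]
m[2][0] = 50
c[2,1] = 89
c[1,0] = -88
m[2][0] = 50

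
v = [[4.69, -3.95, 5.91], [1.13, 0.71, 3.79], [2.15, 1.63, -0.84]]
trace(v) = 4.56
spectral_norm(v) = 9.05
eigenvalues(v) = [5.09, 3.34, -3.87]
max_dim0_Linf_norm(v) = 5.91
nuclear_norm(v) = 14.46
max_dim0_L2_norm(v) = 7.07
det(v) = -65.84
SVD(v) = [[-0.94, -0.15, -0.32], [-0.35, 0.43, 0.83], [0.01, 0.89, -0.45]] @ diag([9.05323201993389, 2.897526063022772, 2.5100065153994295]) @ [[-0.53, 0.38, -0.76], [0.59, 0.81, -0.00], [-0.61, 0.45, 0.65]]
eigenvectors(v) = [[-0.73, 0.31, -0.64], [-0.55, 0.82, -0.39], [-0.41, 0.48, 0.66]]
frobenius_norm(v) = 9.83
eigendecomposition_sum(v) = [[6.44, -4.49, 3.55],[4.83, -3.37, 2.66],[3.66, -2.55, 2.02]] + [[-1.28,1.83,-0.16], [-3.42,4.87,-0.42], [-1.99,2.84,-0.24]] + [[-0.46, -1.29, 2.52], [-0.28, -0.79, 1.54], [0.48, 1.34, -2.62]]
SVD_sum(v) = [[4.45, -3.24, 6.43], [1.68, -1.23, 2.43], [-0.07, 0.05, -0.10]] + [[-0.25,-0.34,0.0], [0.73,1.00,-0.0], [1.53,2.09,-0.0]] + [[0.5, -0.36, -0.53], [-1.28, 0.94, 1.36], [0.69, -0.51, -0.74]]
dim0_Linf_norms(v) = [4.69, 3.95, 5.91]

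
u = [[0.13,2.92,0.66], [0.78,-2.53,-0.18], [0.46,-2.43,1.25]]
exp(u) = [[1.96, 0.93, 1.45], [0.43, 0.41, 0.06], [0.20, -2.22, 3.92]]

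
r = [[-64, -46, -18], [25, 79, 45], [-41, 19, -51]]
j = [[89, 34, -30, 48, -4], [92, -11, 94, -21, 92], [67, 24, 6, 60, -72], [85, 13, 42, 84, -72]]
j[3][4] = -72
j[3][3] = 84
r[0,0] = -64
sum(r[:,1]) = 52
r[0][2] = -18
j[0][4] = -4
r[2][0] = -41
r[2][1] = 19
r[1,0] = 25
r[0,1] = -46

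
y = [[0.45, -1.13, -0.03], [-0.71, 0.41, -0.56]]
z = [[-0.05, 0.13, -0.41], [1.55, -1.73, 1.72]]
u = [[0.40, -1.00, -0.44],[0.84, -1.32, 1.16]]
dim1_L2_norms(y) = [1.22, 0.99]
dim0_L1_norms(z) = [1.6, 1.86, 2.13]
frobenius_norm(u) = 2.27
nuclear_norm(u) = 3.01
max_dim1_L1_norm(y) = 1.68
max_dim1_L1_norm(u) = 3.32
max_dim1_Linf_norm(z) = 1.73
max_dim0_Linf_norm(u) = 1.32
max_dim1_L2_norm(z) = 2.89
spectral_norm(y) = 1.43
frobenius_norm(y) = 1.57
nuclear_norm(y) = 2.08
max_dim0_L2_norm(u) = 1.66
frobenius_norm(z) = 2.92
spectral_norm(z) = 2.91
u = z + y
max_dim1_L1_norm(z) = 5.0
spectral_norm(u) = 2.06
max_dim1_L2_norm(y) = 1.22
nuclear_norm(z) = 3.17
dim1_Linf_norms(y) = [1.13, 0.71]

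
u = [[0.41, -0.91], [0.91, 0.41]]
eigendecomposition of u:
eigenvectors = [[(0.71+0j), 0.71-0.00j],[-0.71j, 0.00+0.71j]]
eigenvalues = [(0.41+0.91j), (0.41-0.91j)]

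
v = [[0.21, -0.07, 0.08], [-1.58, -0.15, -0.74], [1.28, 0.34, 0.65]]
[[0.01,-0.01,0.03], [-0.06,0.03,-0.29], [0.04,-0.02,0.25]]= v @ [[0.02,  -0.02,  0.04], [-0.02,  0.02,  0.00], [0.04,  0.0,  0.31]]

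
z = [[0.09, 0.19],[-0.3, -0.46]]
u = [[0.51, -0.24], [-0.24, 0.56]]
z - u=[[-0.42, 0.43],[-0.06, -1.02]]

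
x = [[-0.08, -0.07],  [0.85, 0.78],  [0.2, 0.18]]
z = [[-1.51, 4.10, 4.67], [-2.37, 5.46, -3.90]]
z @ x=[[4.54, 4.14], [4.05, 3.72]]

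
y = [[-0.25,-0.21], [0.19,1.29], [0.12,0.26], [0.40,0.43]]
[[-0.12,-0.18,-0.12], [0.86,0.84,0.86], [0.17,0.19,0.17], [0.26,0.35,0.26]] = y @ [[-0.08,0.20,-0.09],[0.68,0.62,0.68]]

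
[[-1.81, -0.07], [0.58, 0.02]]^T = [[-1.81,0.58], [-0.07,0.02]]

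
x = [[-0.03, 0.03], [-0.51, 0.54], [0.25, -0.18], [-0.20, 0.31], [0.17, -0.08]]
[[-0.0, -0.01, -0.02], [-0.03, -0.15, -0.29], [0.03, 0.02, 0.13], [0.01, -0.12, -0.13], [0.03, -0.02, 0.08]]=x @ [[0.26, -0.4, 0.43], [0.19, -0.65, -0.13]]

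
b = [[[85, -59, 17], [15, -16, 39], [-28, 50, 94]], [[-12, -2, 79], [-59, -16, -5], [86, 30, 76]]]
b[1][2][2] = 76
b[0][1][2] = 39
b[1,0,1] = -2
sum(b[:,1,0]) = -44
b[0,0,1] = -59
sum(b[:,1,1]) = -32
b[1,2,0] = 86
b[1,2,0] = 86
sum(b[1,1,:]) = -80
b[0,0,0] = 85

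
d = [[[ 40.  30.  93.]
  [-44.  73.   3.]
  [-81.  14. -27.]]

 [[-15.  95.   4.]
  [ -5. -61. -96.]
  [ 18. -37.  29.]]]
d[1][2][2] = 29.0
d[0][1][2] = 3.0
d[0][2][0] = -81.0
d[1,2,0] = 18.0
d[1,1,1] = -61.0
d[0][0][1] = 30.0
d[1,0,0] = -15.0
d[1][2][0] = 18.0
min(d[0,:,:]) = -81.0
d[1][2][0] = 18.0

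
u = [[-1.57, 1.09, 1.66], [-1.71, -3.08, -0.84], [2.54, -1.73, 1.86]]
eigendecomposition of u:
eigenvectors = [[0.29+0.00j,(0.66+0j),0.66-0.00j],[(-0.21+0j),(-0.15+0.59j),(-0.15-0.59j)],[0.93+0.00j,-0.43+0.10j,(-0.43-0.1j)]]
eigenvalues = [(3.03+0j), (-2.91+1.24j), (-2.91-1.24j)]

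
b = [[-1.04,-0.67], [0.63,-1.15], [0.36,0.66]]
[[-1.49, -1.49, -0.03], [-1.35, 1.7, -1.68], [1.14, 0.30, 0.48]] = b @ [[0.50, 1.76, -0.67], [1.45, -0.51, 1.09]]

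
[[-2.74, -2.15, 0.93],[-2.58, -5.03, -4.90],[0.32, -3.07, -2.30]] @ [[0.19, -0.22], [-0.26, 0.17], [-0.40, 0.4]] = [[-0.33, 0.61], [2.78, -2.25], [1.78, -1.51]]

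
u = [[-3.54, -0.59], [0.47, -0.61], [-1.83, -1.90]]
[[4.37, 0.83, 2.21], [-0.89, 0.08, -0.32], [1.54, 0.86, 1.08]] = u @ [[-1.31, -0.19, -0.63], [0.45, -0.27, 0.04]]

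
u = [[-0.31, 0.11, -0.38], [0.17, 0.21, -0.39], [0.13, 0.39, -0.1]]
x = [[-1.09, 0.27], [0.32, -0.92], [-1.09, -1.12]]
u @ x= [[0.79, 0.24], [0.31, 0.29], [0.09, -0.21]]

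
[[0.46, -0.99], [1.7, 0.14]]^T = [[0.46,1.7], [-0.99,0.14]]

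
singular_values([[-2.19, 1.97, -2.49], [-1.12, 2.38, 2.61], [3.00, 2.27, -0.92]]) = [3.9, 3.88, 3.65]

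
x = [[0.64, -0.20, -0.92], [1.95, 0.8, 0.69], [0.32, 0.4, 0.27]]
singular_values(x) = [2.29, 1.14, 0.18]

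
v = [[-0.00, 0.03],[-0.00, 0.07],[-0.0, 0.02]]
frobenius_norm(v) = 0.08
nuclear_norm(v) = 0.08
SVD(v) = [[-0.38,  -0.92], [-0.89,  0.37], [-0.25,  0.1]] @ diag([0.07874007874011812, -0.0]) @ [[-0.0, -1.0], [-1.0, -0.00]]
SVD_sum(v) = [[0.0, 0.03], [0.0, 0.07], [0.00, 0.02]] + [[-0.00, -0.0],[0.0, -0.00],[0.00, -0.00]]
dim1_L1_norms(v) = [0.03, 0.07, 0.02]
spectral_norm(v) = 0.08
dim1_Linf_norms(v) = [0.03, 0.07, 0.02]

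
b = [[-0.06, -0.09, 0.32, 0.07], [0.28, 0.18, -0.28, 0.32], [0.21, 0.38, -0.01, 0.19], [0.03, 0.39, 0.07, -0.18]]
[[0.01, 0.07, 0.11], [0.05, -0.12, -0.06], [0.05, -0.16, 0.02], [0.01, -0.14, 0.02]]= b@ [[0.16,-0.04,0.14], [0.03,-0.38,-0.02], [0.06,0.1,0.35], [0.05,-0.03,0.00]]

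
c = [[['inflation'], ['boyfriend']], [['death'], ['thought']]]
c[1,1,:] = ['thought']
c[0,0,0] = 'inflation'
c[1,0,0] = 'death'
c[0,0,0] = 'inflation'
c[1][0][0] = 'death'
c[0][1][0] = 'boyfriend'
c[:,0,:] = [['inflation'], ['death']]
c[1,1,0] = 'thought'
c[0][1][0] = 'boyfriend'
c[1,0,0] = 'death'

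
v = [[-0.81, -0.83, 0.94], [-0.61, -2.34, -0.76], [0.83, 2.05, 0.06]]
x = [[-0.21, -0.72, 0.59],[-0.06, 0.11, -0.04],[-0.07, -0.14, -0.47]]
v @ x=[[0.15, 0.36, -0.89], [0.32, 0.29, 0.09], [-0.30, -0.38, 0.38]]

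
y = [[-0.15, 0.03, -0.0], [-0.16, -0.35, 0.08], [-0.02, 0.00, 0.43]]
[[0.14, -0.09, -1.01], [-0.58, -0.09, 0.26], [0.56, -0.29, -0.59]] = y @ [[-0.49, 0.58, 6.0], [2.18, -0.15, -3.75], [1.28, -0.64, -1.1]]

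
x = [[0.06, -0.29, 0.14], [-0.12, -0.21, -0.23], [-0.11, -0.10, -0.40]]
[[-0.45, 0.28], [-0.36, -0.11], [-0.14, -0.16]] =x@[[0.59, 1.72], [1.58, -0.57], [-0.2, 0.08]]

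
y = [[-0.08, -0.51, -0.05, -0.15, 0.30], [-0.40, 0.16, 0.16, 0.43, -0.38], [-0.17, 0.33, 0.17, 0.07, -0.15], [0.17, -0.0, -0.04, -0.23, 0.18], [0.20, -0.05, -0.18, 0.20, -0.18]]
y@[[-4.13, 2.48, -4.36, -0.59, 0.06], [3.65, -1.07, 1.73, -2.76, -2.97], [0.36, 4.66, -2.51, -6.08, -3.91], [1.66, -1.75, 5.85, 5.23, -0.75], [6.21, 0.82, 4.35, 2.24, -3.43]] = [[0.06, 0.62, 0.02, 1.65, 0.79], [0.65, -1.48, 2.48, 0.22, -0.14], [1.15, -0.23, 0.64, -1.81, -1.19], [0.02, 0.79, -1.20, -0.66, -0.28], [-1.86, -0.79, -0.12, 1.76, 1.33]]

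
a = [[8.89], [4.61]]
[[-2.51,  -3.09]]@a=[[-36.56]]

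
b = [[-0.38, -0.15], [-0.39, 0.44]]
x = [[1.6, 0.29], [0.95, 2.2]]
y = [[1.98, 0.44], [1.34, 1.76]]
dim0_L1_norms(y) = [3.32, 2.2]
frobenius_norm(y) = 3.00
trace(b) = 0.06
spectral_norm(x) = 2.62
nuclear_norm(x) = 3.86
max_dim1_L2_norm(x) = 2.4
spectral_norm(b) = 0.61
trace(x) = 3.80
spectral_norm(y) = 2.82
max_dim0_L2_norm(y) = 2.39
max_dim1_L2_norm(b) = 0.59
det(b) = -0.23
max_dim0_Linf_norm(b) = 0.44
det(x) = 3.24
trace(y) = 3.74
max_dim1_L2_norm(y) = 2.21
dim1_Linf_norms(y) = [1.98, 1.76]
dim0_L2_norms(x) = [1.86, 2.22]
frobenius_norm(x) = 2.90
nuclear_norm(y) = 3.85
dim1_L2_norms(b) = [0.41, 0.59]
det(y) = 2.90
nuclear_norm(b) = 0.98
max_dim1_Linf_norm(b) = 0.44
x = y + b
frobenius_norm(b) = 0.72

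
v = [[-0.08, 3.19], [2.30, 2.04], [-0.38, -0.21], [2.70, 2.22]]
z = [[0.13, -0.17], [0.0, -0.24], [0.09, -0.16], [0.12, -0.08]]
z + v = [[0.05, 3.02], [2.3, 1.80], [-0.29, -0.37], [2.82, 2.14]]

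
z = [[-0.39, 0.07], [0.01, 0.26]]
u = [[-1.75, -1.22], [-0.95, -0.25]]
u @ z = [[0.67, -0.44], [0.37, -0.13]]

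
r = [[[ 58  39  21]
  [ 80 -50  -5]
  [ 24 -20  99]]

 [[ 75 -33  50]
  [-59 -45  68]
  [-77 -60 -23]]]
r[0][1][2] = -5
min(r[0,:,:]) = -50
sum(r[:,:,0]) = 101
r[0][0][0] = 58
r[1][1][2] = 68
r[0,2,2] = 99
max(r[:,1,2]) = 68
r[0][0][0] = 58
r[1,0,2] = 50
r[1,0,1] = -33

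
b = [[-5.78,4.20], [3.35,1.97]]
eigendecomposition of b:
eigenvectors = [[-0.94, -0.41], [0.34, -0.91]]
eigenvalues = [-7.3, 3.49]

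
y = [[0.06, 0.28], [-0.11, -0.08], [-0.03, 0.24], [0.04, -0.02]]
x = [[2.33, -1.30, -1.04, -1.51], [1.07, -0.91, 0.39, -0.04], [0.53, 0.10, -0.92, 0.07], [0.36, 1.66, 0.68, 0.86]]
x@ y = [[0.25,0.54], [0.15,0.47], [0.05,-0.08], [-0.15,0.11]]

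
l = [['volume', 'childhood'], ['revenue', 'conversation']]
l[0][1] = 'childhood'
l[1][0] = 'revenue'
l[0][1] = 'childhood'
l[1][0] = 'revenue'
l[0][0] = 'volume'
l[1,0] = 'revenue'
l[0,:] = ['volume', 'childhood']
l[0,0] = 'volume'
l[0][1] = 'childhood'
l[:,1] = ['childhood', 'conversation']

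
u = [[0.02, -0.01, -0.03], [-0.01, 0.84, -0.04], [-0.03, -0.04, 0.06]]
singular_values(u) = [0.84, 0.07, 0.0]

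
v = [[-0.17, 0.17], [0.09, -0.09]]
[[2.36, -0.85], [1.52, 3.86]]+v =[[2.19, -0.68], [1.61, 3.77]]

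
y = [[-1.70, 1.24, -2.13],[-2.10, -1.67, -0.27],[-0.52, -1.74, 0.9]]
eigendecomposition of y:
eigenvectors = [[0.10, 0.47, -0.49],[0.85, -0.59, 0.54],[0.51, -0.66, 0.68]]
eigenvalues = [-2.08, -0.28, -0.11]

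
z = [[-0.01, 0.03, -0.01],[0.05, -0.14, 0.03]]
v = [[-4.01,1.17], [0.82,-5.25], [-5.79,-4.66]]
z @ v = [[0.12, -0.12], [-0.49, 0.65]]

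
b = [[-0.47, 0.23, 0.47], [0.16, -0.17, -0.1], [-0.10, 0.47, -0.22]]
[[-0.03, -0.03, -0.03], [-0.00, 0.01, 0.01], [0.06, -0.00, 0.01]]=b @[[0.01, -0.04, 0.03],  [0.08, -0.05, 0.01],  [-0.09, -0.07, -0.04]]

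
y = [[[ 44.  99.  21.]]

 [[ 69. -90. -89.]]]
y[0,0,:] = [44.0, 99.0, 21.0]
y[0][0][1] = 99.0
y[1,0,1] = -90.0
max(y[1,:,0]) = 69.0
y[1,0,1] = -90.0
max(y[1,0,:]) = 69.0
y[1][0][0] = 69.0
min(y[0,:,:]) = 21.0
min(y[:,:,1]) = -90.0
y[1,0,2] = -89.0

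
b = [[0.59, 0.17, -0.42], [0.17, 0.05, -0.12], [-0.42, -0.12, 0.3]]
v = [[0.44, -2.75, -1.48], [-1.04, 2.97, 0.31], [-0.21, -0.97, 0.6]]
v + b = [[1.03, -2.58, -1.90], [-0.87, 3.02, 0.19], [-0.63, -1.09, 0.90]]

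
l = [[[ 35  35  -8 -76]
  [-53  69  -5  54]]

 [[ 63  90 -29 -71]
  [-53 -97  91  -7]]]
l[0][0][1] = 35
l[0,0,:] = [35, 35, -8, -76]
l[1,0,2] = -29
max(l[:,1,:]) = 91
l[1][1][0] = -53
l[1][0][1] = 90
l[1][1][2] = 91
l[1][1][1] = -97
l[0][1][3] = 54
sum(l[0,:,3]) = -22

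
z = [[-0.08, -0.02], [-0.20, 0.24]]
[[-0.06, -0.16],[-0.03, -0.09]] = z @ [[0.63, 1.74],[0.4, 1.09]]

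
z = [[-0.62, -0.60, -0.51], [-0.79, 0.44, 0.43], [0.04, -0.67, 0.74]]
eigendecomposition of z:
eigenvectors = [[0.89+0.00j, (0.09-0.31j), 0.09+0.31j], [(0.44+0j), 0.05+0.63j, 0.05-0.63j], [0.15+0.00j, (-0.7+0j), -0.70-0.00j]]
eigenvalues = [(-1+0j), (0.78+0.62j), (0.78-0.62j)]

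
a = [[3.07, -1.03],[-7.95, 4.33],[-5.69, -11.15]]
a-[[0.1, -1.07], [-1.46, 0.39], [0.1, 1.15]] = [[2.97, 0.04], [-6.49, 3.94], [-5.79, -12.30]]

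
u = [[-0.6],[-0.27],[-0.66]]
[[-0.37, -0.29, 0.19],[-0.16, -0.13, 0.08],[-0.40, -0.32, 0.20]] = u @ [[0.61, 0.48, -0.31]]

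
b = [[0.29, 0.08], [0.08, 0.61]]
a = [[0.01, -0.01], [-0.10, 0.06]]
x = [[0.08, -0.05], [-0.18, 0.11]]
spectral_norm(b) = 0.63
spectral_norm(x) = 0.23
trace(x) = 0.19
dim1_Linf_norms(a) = [0.01, 0.1]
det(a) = -0.00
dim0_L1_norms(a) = [0.11, 0.07]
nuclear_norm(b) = 0.90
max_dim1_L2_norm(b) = 0.62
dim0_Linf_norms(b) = [0.29, 0.61]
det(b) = 0.17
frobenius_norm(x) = 0.23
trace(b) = 0.90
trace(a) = 0.07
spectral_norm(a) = 0.12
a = b @ x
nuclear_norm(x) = 0.23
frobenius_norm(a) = 0.12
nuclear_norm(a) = 0.12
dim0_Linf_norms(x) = [0.18, 0.11]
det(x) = -0.00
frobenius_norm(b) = 0.68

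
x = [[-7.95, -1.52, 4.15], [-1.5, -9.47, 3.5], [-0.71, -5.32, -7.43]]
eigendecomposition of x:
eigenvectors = [[-0.95+0.00j, -0.02+0.54j, (-0.02-0.54j)], [(0.17+0j), -0.21+0.49j, (-0.21-0.49j)], [(-0.26+0j), -0.66+0.00j, -0.66-0.00j]]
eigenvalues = [(-6.53+0j), (-9.16+4.53j), (-9.16-4.53j)]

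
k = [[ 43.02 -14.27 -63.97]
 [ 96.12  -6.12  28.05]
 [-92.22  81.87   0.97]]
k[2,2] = 0.97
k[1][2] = 28.05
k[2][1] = 81.87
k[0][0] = 43.02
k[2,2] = 0.97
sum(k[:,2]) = -34.95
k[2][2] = 0.97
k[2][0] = -92.22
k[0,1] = -14.27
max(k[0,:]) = 43.02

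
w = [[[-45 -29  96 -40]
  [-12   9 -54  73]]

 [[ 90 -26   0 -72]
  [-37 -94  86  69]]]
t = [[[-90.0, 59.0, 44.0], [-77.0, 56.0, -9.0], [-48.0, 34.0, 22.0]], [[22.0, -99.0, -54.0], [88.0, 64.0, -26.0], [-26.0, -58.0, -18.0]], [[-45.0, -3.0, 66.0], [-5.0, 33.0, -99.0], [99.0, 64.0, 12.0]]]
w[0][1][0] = -12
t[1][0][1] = -99.0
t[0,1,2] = -9.0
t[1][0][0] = 22.0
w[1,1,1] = -94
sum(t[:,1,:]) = 25.0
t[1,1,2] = -26.0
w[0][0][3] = -40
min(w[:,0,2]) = 0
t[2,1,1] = 33.0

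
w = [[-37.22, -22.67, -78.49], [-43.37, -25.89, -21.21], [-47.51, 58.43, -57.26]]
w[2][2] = -57.26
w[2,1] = 58.43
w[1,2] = -21.21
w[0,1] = -22.67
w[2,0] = -47.51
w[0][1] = -22.67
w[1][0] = -43.37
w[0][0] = -37.22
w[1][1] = -25.89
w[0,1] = -22.67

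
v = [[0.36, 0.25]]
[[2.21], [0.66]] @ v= [[0.80, 0.55],[0.24, 0.16]]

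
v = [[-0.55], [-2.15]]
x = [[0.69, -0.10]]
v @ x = [[-0.38, 0.06],[-1.48, 0.22]]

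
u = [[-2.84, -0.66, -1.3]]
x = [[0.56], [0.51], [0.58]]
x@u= [[-1.59, -0.37, -0.73],  [-1.45, -0.34, -0.66],  [-1.65, -0.38, -0.75]]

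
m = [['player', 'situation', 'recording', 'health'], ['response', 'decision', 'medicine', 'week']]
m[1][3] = 'week'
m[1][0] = 'response'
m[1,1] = 'decision'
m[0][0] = 'player'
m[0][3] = 'health'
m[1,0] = 'response'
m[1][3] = 'week'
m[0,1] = 'situation'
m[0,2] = 'recording'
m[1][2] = 'medicine'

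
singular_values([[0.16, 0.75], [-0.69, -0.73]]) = [1.22, 0.33]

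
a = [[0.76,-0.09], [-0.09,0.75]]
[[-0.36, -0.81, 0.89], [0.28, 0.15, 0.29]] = a@[[-0.44, -1.06, 1.24], [0.32, 0.07, 0.54]]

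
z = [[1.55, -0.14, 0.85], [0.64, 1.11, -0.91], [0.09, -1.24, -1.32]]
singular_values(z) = [2.01, 1.57, 1.55]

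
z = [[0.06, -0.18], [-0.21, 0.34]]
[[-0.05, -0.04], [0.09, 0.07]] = z@[[0.11, 0.02], [0.34, 0.23]]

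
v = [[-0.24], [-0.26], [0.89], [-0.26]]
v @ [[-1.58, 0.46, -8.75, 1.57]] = [[0.38, -0.11, 2.10, -0.38],[0.41, -0.12, 2.28, -0.41],[-1.41, 0.41, -7.79, 1.40],[0.41, -0.12, 2.28, -0.41]]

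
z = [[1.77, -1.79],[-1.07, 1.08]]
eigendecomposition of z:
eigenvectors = [[0.86, 0.71], [-0.52, 0.7]]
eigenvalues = [2.85, -0.0]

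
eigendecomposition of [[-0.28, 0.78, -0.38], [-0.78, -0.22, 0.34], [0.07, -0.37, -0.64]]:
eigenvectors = [[(0.06+0.68j), 0.06-0.68j, 0.48+0.00j], [-0.68+0.00j, -0.68-0.00j, (0.18+0j)], [(0.16-0.22j), (0.16+0.22j), 0.86+0.00j]]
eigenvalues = [(-0.23+0.88j), (-0.23-0.88j), (-0.68+0j)]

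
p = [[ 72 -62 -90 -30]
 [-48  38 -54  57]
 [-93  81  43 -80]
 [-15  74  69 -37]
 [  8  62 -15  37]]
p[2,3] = -80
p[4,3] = 37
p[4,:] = [8, 62, -15, 37]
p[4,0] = 8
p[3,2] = 69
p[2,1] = 81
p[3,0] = -15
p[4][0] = 8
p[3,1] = 74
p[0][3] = -30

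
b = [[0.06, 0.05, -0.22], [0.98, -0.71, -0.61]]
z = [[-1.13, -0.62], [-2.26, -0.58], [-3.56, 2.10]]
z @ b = [[-0.68, 0.38, 0.63], [-0.70, 0.30, 0.85], [1.84, -1.67, -0.5]]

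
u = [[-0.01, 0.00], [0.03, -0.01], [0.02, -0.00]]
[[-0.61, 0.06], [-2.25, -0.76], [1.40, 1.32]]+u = [[-0.62, 0.06], [-2.22, -0.77], [1.42, 1.32]]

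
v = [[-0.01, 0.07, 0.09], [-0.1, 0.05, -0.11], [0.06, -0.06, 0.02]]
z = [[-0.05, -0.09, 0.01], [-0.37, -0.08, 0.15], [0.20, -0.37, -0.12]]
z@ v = [[0.01,-0.01,0.01],[0.02,-0.04,-0.02],[0.03,0.00,0.06]]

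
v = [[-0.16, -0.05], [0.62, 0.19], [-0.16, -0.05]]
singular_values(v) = [0.69, 0.0]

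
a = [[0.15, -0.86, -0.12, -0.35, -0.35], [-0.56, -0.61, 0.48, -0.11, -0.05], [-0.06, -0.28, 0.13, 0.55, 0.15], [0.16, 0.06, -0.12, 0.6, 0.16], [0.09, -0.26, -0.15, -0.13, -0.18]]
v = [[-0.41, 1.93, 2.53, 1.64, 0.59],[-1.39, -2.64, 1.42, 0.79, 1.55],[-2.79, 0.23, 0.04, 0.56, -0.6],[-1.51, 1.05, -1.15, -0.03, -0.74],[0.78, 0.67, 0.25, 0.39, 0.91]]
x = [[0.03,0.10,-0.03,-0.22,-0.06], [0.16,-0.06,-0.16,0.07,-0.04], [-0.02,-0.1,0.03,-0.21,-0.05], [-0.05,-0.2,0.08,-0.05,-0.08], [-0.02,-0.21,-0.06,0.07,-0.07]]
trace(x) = -0.12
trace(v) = -2.13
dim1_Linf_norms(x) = [0.22, 0.16, 0.21, 0.2, 0.21]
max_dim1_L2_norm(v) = 3.73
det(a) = 0.00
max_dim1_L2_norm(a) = 1.01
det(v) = 0.13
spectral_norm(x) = 0.35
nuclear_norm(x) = 1.02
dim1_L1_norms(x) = [0.44, 0.49, 0.41, 0.46, 0.43]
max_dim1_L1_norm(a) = 1.83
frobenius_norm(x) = 0.55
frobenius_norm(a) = 1.72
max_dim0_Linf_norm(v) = 2.79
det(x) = 0.00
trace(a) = 0.09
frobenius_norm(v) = 6.57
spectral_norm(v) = 4.09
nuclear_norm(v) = 12.12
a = v @ x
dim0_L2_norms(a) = [0.61, 1.12, 0.55, 0.9, 0.45]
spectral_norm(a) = 1.27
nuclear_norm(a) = 2.97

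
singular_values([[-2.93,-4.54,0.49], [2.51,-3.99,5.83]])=[7.87, 4.87]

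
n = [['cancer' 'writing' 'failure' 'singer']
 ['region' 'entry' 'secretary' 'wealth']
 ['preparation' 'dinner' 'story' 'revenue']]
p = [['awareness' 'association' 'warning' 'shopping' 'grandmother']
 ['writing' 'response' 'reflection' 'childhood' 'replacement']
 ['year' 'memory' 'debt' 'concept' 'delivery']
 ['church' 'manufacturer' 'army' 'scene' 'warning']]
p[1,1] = 'response'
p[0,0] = 'awareness'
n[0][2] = 'failure'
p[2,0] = 'year'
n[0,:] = ['cancer', 'writing', 'failure', 'singer']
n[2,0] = 'preparation'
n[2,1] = 'dinner'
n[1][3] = 'wealth'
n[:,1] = ['writing', 'entry', 'dinner']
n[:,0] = ['cancer', 'region', 'preparation']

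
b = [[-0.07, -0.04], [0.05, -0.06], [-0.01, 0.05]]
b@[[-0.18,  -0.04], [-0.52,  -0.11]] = [[0.03, 0.01], [0.02, 0.00], [-0.02, -0.01]]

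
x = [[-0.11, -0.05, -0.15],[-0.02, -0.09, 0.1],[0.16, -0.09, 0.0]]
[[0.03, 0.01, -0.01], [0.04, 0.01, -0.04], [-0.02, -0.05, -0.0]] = x @ [[-0.29, -0.28, 0.15], [-0.24, 0.10, 0.28], [0.09, 0.13, -0.16]]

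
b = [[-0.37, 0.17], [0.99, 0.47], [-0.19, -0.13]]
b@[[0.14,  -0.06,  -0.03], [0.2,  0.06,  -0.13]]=[[-0.02, 0.03, -0.01], [0.23, -0.03, -0.09], [-0.05, 0.00, 0.02]]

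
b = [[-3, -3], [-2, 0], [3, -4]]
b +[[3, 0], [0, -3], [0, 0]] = [[0, -3], [-2, -3], [3, -4]]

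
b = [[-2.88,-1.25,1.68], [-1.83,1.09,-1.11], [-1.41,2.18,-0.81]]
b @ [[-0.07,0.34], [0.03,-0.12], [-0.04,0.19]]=[[0.1, -0.51], [0.21, -0.96], [0.20, -0.89]]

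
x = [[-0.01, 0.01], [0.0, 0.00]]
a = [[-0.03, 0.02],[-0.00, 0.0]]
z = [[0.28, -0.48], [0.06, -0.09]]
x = a @ z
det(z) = 0.00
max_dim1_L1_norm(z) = 0.76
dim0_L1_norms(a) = [0.03, 0.02]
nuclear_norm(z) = 0.57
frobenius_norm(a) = 0.04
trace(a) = -0.03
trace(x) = -0.01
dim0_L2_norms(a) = [0.03, 0.02]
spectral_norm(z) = 0.57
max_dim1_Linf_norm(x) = 0.01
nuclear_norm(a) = 0.04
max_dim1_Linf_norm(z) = 0.48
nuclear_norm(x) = 0.01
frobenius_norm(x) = 0.01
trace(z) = 0.19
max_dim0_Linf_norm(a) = 0.03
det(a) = 0.00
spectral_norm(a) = 0.04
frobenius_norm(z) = 0.57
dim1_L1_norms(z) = [0.76, 0.15]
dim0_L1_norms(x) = [0.01, 0.01]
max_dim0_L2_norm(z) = 0.49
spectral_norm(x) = 0.01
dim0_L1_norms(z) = [0.34, 0.57]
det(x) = 0.00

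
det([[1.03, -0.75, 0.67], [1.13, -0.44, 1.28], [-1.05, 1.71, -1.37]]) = -0.802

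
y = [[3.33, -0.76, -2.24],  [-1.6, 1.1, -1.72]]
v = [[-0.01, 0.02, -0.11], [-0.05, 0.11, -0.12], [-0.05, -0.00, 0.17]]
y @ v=[[0.12, -0.02, -0.66],[0.05, 0.09, -0.25]]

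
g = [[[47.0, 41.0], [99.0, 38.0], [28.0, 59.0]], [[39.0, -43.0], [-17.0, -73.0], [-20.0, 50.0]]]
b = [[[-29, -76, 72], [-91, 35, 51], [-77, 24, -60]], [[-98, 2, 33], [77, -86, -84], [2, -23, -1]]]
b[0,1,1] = 35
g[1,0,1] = -43.0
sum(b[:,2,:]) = -135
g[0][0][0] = 47.0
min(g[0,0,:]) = 41.0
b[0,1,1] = 35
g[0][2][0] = 28.0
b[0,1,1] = 35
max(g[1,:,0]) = 39.0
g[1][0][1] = -43.0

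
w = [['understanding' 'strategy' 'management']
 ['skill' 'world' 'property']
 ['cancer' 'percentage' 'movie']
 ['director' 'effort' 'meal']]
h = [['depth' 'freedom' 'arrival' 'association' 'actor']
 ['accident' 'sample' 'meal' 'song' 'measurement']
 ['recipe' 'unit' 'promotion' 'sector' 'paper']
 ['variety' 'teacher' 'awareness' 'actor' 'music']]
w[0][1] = 'strategy'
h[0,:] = ['depth', 'freedom', 'arrival', 'association', 'actor']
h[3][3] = 'actor'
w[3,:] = ['director', 'effort', 'meal']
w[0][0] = 'understanding'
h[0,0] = 'depth'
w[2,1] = 'percentage'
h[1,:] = ['accident', 'sample', 'meal', 'song', 'measurement']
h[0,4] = 'actor'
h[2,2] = 'promotion'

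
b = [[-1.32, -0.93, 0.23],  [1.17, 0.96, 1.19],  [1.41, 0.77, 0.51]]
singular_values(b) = [2.87, 0.98, 0.19]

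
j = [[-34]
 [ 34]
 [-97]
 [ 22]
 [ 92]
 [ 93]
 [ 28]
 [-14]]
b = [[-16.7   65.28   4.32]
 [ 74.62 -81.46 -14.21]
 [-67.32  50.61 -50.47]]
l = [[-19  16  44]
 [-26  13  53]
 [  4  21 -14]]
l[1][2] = 53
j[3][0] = 22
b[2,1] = 50.61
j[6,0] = 28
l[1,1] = 13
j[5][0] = 93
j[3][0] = 22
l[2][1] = 21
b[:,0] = [-16.7, 74.62, -67.32]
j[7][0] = -14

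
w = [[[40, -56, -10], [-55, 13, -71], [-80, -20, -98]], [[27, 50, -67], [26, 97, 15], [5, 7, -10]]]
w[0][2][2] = -98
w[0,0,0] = 40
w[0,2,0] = -80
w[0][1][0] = -55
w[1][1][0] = 26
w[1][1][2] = 15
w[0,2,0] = -80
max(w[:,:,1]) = 97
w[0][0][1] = -56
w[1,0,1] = 50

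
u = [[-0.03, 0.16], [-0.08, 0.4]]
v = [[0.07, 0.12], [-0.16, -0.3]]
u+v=[[0.04, 0.28], [-0.24, 0.1]]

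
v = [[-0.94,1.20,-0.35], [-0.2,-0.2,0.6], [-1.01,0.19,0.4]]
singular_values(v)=[1.74, 1.01, 0.21]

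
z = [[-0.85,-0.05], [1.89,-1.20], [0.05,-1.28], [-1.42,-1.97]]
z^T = [[-0.85, 1.89, 0.05, -1.42], [-0.05, -1.20, -1.28, -1.97]]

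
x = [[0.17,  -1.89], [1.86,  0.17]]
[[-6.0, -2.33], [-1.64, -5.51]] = x@ [[-1.16, -3.05], [3.07, 0.96]]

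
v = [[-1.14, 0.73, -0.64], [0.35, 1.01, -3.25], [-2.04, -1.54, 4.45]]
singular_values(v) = [6.12, 1.64, 0.33]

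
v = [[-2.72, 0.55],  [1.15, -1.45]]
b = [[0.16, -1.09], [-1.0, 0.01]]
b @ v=[[-1.69, 1.67], [2.73, -0.56]]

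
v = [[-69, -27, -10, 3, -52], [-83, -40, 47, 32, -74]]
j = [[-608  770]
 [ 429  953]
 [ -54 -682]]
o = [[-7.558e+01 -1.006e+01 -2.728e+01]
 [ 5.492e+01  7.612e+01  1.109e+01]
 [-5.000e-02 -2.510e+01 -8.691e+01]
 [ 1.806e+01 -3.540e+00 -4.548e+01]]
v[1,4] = -74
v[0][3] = 3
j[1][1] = 953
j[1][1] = 953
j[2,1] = -682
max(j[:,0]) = 429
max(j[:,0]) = 429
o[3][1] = -3.54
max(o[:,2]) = 11.09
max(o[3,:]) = 18.06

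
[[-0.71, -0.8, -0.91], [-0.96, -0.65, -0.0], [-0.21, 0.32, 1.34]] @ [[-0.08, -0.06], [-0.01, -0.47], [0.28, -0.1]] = [[-0.19, 0.51],  [0.08, 0.36],  [0.39, -0.27]]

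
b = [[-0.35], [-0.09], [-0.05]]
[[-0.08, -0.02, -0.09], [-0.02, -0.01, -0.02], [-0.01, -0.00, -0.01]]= b @ [[0.24, 0.06, 0.25]]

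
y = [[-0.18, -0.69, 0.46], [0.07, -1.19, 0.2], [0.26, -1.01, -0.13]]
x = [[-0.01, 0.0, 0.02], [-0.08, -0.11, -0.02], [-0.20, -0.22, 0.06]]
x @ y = [[0.01, -0.01, -0.01], [0.0, 0.21, -0.06], [0.04, 0.34, -0.14]]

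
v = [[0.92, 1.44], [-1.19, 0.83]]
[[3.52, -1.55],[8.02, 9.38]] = v @ [[-3.48, -5.97], [4.67, 2.74]]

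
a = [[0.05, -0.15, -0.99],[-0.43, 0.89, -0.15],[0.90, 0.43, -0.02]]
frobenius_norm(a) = 1.73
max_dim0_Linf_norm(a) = 0.99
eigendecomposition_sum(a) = [[-0.02+0.46j, (0.06+0.14j), -0.47+0.00j], [-0.08+0.13j, (-0+0.05j), (-0.14-0.07j)], [(0.47+0.04j), 0.15-0.06j, -0.02+0.49j]] + [[(-0.02-0.46j), (0.06-0.14j), (-0.47-0j)], [-0.08-0.13j, (-0-0.05j), (-0.14+0.07j)], [(0.47-0.04j), 0.15+0.06j, (-0.02-0.49j)]] + [[(0.09+0j), (-0.28-0j), (-0.04-0j)],[-0.28-0.00j, 0.90+0.00j, (0.14+0j)],[(-0.04-0j), 0.13+0.00j, 0.02+0.00j]]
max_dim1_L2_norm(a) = 1.0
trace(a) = 0.92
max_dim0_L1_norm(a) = 1.47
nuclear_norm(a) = 3.00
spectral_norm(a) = 1.00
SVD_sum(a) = [[0.28, -0.49, -0.62], [-0.19, 0.32, 0.41], [0.02, -0.04, -0.05]] + [[-0.37, 0.06, -0.21], [-0.48, 0.07, -0.28], [0.61, -0.09, 0.35]] + [[0.14, 0.28, -0.16], [0.24, 0.49, -0.28], [0.27, 0.56, -0.32]]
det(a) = 1.00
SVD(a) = [[-0.83, 0.43, -0.35],[0.55, 0.56, -0.62],[-0.07, -0.71, -0.7]] @ diag([1.0047106951937224, 0.99807170282393, 0.9971505879181382]) @ [[-0.34, 0.58, 0.74], [-0.86, 0.13, -0.5], [-0.39, -0.8, 0.46]]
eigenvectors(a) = [[(-0.03-0.68j), -0.03+0.68j, -0.29+0.00j], [(0.1-0.21j), 0.10+0.21j, (0.95+0j)], [-0.70+0.00j, (-0.7-0j), (0.14+0j)]]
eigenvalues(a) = [(-0.04+1j), (-0.04-1j), (1+0j)]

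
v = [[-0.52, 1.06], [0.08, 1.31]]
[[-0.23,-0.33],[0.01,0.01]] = v@[[0.4,  0.57], [-0.02,  -0.03]]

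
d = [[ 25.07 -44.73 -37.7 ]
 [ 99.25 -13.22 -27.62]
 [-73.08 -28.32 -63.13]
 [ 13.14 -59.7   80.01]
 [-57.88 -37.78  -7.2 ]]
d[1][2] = -27.62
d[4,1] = -37.78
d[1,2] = -27.62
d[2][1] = -28.32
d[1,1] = -13.22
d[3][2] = 80.01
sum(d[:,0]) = 6.499999999999993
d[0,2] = -37.7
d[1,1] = -13.22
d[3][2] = 80.01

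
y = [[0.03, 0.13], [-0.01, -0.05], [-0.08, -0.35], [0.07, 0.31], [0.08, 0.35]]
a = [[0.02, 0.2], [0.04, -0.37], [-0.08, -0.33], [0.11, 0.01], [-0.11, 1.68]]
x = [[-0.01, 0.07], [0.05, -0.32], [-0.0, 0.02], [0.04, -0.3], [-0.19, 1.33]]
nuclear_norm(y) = 0.62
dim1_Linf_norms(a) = [0.2, 0.37, 0.33, 0.11, 1.68]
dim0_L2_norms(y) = [0.14, 0.6]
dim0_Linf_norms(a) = [0.11, 1.68]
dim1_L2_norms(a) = [0.2, 0.37, 0.34, 0.11, 1.68]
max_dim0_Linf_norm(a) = 1.68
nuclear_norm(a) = 1.92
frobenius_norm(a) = 1.77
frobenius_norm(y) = 0.62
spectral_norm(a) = 1.77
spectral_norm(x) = 1.42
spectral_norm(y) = 0.62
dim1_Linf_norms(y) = [0.13, 0.05, 0.35, 0.31, 0.35]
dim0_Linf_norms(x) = [0.19, 1.33]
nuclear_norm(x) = 1.42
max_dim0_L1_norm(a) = 2.59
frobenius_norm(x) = 1.42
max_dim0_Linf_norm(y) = 0.35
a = x + y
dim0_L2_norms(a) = [0.18, 1.76]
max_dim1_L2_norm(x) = 1.34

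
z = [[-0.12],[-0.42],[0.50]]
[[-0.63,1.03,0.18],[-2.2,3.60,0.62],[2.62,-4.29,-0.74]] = z @ [[5.23, -8.58, -1.48]]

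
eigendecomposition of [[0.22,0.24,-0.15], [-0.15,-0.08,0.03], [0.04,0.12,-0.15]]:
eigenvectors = [[(0.68+0j), 0.68-0.00j, (0.23+0j)], [(-0.52+0.42j), -0.52-0.42j, 0.27+0.00j], [-0.06+0.28j, (-0.06-0.28j), 0.93+0.00j]]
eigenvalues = [(0.05+0.09j), (0.05-0.09j), (-0.11+0j)]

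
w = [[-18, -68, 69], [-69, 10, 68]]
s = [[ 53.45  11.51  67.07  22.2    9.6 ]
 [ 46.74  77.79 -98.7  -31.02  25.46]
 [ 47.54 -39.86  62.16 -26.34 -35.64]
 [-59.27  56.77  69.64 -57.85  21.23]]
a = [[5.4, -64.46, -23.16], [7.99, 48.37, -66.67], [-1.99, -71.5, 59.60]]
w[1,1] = 10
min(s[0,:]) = 9.6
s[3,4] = 21.23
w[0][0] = -18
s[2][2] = 62.16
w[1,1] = 10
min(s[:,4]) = -35.64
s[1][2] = -98.7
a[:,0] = [5.4, 7.99, -1.99]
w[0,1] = -68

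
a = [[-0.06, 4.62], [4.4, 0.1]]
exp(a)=[[45.53, 47.48], [45.22, 47.18]]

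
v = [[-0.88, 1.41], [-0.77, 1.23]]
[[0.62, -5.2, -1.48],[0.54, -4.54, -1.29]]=v @ [[-1.49, 2.96, 0.93],[-0.49, -1.84, -0.47]]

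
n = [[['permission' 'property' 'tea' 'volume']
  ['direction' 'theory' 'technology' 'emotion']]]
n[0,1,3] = 'emotion'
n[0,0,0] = 'permission'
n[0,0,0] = 'permission'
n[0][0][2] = 'tea'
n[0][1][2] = 'technology'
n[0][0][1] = 'property'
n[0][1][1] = 'theory'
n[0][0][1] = 'property'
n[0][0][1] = 'property'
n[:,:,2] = [['tea', 'technology']]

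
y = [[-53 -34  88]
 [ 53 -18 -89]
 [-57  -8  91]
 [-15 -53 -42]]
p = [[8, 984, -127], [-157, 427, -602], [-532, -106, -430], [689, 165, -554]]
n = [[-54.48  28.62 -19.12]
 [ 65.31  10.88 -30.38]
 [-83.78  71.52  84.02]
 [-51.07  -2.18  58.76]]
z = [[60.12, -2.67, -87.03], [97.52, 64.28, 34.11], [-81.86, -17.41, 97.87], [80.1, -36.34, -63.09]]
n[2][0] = -83.78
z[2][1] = -17.41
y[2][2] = 91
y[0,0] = -53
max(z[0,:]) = 60.12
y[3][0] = -15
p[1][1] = 427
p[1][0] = -157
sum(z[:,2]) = -18.14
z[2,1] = -17.41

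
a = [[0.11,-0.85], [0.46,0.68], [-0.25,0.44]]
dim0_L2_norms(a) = [0.53, 1.17]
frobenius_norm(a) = 1.29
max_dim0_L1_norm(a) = 1.97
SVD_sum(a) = [[-0.08,-0.83],[0.07,0.72],[0.04,0.41]] + [[0.19, -0.02], [0.39, -0.04], [-0.29, 0.03]]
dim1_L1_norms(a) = [0.96, 1.14, 0.69]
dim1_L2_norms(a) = [0.86, 0.82, 0.51]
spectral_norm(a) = 1.18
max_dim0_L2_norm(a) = 1.17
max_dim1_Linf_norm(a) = 0.85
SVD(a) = [[0.71,0.37], [-0.61,0.74], [-0.35,-0.56]] @ diag([1.1786982793865195, 0.5247574355559507]) @ [[-0.10,-1.0], [1.00,-0.10]]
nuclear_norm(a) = 1.70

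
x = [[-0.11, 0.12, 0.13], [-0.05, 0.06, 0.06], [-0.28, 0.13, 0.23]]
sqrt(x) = [[-0.02, 0.28, 0.20],  [-0.03, 0.18, 0.09],  [-0.52, 0.38, 0.55]]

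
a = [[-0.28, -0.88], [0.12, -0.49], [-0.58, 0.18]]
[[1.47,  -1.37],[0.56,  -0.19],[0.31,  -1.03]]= a@[[-0.96, 2.06], [-1.37, 0.9]]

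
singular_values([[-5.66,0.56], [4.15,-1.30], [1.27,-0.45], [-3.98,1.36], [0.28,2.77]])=[8.37, 2.91]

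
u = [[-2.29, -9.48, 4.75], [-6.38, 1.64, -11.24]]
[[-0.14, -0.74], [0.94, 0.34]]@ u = [[5.04,0.11,7.65], [-4.32,-8.35,0.64]]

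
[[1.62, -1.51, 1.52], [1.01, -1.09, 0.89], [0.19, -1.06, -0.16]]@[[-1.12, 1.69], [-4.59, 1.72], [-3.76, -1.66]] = [[-0.60, -2.38], [0.53, -1.65], [5.25, -1.24]]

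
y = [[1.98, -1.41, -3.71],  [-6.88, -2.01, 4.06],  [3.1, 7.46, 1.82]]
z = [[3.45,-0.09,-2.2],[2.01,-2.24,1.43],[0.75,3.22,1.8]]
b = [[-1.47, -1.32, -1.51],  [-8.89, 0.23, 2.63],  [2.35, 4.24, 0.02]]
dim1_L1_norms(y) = [7.1, 12.95, 12.38]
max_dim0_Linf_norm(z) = 3.45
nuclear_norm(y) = 18.33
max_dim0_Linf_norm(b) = 8.89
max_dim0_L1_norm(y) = 11.96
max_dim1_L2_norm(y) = 8.28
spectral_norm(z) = 4.50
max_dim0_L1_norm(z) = 6.21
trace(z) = 3.01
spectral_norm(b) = 9.65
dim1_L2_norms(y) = [4.44, 8.24, 8.28]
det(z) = -47.50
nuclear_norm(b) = 15.66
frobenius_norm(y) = 12.49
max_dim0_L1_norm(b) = 12.71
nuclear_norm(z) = 11.05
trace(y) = 1.79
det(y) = 64.68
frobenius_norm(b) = 10.76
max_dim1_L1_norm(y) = 12.95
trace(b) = -1.22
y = z + b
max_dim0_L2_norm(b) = 9.31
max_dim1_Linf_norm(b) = 8.89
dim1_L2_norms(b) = [2.49, 9.27, 4.85]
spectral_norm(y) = 9.94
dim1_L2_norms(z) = [4.09, 3.33, 3.76]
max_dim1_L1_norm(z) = 5.77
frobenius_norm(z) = 6.48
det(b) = 65.73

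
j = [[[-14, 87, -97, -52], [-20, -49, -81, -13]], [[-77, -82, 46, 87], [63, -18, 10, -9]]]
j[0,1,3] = -13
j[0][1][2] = -81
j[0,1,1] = -49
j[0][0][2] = -97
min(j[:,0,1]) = -82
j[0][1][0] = -20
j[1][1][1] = -18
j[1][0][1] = -82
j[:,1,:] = [[-20, -49, -81, -13], [63, -18, 10, -9]]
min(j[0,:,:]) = -97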